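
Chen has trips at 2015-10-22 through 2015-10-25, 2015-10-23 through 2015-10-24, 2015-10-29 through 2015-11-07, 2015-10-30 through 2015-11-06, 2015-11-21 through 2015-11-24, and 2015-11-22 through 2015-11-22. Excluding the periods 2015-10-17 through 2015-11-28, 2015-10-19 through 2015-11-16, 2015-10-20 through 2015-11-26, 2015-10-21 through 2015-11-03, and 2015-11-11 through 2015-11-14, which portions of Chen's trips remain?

none

A, merged: 2015-10-22 through 2015-10-25, 2015-10-29 through 2015-11-07, 2015-11-21 through 2015-11-24.
B, merged: 2015-10-17 through 2015-11-28.
2015-10-22 through 2015-10-25: fully covered by B → removed.
2015-10-29 through 2015-11-07: fully covered by B → removed.
2015-11-21 through 2015-11-24: fully covered by B → removed.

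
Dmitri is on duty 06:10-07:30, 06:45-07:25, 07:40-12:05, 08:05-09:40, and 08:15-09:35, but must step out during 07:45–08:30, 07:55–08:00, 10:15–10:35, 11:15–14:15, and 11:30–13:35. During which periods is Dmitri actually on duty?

A, merged: 06:10–07:30, 07:40–12:05.
B, merged: 07:45–08:30, 10:15–10:35, 11:15–14:15.
06:10–07:30 is untouched.
07:40–12:05 with B removed leaves 07:40–07:45, 08:30–10:15, 10:35–11:15.

06:10–07:30, 07:40–07:45, 08:30–10:15, 10:35–11:15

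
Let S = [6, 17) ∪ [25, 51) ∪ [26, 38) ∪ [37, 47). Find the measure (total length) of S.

Merged: [6, 17), [25, 51).
Lengths: 11 + 26 = 37.

37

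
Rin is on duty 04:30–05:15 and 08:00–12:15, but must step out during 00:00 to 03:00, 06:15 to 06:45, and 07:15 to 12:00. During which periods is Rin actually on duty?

04:30–05:15, 12:00–12:15

04:30–05:15: no B overlap → unchanged.
08:00–12:15 minus B → 12:00–12:15.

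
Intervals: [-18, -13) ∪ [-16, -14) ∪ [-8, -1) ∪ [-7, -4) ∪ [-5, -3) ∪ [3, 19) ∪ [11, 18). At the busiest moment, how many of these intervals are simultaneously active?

3

Sweep endpoints in order; track running count of active intervals.
Peak of 3 reached at -5.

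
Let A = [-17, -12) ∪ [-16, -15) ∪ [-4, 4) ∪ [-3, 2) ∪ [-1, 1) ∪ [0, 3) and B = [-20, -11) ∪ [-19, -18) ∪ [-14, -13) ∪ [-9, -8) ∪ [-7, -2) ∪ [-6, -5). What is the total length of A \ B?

6

Merge the first list: [-17, -12), [-4, 4).
Merge the second list: [-20, -11), [-9, -8), [-7, -2).
A \ B = [-2, 4).
Total: 6.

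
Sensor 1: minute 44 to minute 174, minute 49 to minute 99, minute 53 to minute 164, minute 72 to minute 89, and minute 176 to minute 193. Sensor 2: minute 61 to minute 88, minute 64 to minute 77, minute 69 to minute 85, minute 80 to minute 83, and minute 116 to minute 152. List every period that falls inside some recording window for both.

minute 61 to minute 88, minute 116 to minute 152

First set merges to minute 44 to minute 174, minute 176 to minute 193.
Second set merges to minute 61 to minute 88, minute 116 to minute 152.
minute 44 to minute 174 meets the second set on minute 61 to minute 88, minute 116 to minute 152.
minute 176 to minute 193: no overlap with the second set.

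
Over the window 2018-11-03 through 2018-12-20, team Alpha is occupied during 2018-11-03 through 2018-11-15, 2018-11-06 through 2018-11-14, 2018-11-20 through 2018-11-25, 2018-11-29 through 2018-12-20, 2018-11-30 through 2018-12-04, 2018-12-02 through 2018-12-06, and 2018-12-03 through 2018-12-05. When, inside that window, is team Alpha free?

The merged coverage is 2018-11-03 through 2018-11-15, 2018-11-20 through 2018-11-25, 2018-11-29 through 2018-12-20.
Gaps within 2018-11-03 through 2018-12-20: 2018-11-16 through 2018-11-19, 2018-11-26 through 2018-11-28.

2018-11-16 through 2018-11-19, 2018-11-26 through 2018-11-28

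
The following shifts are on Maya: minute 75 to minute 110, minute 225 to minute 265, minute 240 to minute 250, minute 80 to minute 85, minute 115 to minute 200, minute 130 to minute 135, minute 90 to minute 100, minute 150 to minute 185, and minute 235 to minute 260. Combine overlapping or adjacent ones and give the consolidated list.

Sort by start: minute 75 to minute 110, minute 80 to minute 85, minute 90 to minute 100, minute 115 to minute 200, minute 130 to minute 135, minute 150 to minute 185, minute 225 to minute 265, minute 235 to minute 260, minute 240 to minute 250.
minute 80 to minute 85 overlaps/touches minute 75 to minute 110 → extend to minute 75 to minute 110.
minute 90 to minute 100 overlaps/touches minute 75 to minute 110 → extend to minute 75 to minute 110.
minute 115 to minute 200 is disjoint → start new block.
minute 130 to minute 135 overlaps/touches minute 115 to minute 200 → extend to minute 115 to minute 200.
minute 150 to minute 185 overlaps/touches minute 115 to minute 200 → extend to minute 115 to minute 200.
minute 225 to minute 265 is disjoint → start new block.
minute 235 to minute 260 overlaps/touches minute 225 to minute 265 → extend to minute 225 to minute 265.
minute 240 to minute 250 overlaps/touches minute 225 to minute 265 → extend to minute 225 to minute 265.

minute 75 to minute 110, minute 115 to minute 200, minute 225 to minute 265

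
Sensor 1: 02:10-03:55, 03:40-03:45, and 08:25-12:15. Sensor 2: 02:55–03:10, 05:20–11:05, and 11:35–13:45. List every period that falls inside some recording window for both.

02:55-03:10, 08:25-11:05, 11:35-12:15

A, merged: 02:10-03:55, 08:25-12:15.
02:10-03:55 meets the second set on 02:55-03:10.
08:25-12:15 meets the second set on 08:25-11:05, 11:35-12:15.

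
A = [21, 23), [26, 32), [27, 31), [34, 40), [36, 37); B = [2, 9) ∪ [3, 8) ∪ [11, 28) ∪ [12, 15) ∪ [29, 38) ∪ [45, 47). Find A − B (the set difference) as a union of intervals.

[28, 29) ∪ [38, 40)

First set merges to [21, 23), [26, 32), [34, 40).
Second set merges to [2, 9), [11, 28), [29, 38), [45, 47).
[21, 23): entirely removed.
[26, 32) \ B = [28, 29).
[34, 40) \ B = [38, 40).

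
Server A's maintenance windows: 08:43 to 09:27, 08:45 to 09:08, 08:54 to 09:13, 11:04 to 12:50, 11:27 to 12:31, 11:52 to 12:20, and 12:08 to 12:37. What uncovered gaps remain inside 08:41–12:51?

08:41-08:43, 09:27-11:04, 12:50-12:51

The merged coverage is 08:43-09:27, 11:04-12:50.
Uncovered inside 08:41-12:51: 08:41-08:43, 09:27-11:04, 12:50-12:51.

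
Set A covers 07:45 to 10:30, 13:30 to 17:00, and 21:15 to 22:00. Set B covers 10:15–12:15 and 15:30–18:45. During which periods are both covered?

07:45-10:30 meets the second set on 10:15-10:30.
13:30-17:00 meets the second set on 15:30-17:00.
21:15-22:00: no overlap with the second set.

10:15-10:30, 15:30-17:00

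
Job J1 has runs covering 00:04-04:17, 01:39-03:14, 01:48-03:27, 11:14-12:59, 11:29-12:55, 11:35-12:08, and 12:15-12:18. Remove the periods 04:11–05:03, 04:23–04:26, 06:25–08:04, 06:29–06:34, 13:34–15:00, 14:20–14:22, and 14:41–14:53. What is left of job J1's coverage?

Merge the first list: 00:04-04:17, 11:14-12:59.
Merge the second list: 04:11-05:03, 06:25-08:04, 13:34-15:00.
00:04-04:17 \ B = 00:04-04:11.
11:14-12:59: nothing removed.

00:04-04:11, 11:14-12:59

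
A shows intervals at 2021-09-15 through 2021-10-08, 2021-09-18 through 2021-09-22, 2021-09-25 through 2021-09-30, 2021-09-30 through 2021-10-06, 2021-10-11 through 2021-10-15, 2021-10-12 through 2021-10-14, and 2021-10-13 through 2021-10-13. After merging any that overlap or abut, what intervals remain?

2021-09-18 through 2021-09-22 overlaps/touches 2021-09-15 through 2021-10-08 → extend to 2021-09-15 through 2021-10-08.
2021-09-25 through 2021-09-30 overlaps/touches 2021-09-15 through 2021-10-08 → extend to 2021-09-15 through 2021-10-08.
2021-09-30 through 2021-10-06 overlaps/touches 2021-09-15 through 2021-10-08 → extend to 2021-09-15 through 2021-10-08.
2021-10-11 through 2021-10-15 is disjoint → start new block.
2021-10-12 through 2021-10-14 overlaps/touches 2021-10-11 through 2021-10-15 → extend to 2021-10-11 through 2021-10-15.
2021-10-13 through 2021-10-13 overlaps/touches 2021-10-11 through 2021-10-15 → extend to 2021-10-11 through 2021-10-15.

2021-09-15 through 2021-10-08, 2021-10-11 through 2021-10-15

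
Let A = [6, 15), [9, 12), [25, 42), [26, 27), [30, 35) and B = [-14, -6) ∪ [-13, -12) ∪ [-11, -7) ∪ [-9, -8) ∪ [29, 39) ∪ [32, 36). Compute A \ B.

[6, 15) ∪ [25, 29) ∪ [39, 42)

A, merged: [6, 15), [25, 42).
B, merged: [-14, -6), [29, 39).
[6, 15) is untouched.
[25, 42) with B removed leaves [25, 29), [39, 42).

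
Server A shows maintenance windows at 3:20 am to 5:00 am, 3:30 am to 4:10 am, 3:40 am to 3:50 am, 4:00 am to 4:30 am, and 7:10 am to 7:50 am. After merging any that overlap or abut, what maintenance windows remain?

3:20 am–5:00 am, 7:10 am–7:50 am

3:30 am–4:10 am overlaps/touches 3:20 am–5:00 am → extend to 3:20 am–5:00 am.
3:40 am–3:50 am overlaps/touches 3:20 am–5:00 am → extend to 3:20 am–5:00 am.
4:00 am–4:30 am overlaps/touches 3:20 am–5:00 am → extend to 3:20 am–5:00 am.
7:10 am–7:50 am is disjoint → start new block.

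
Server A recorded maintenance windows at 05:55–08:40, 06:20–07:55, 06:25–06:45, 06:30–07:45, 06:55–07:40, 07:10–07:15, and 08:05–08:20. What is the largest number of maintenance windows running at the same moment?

5

Sweep endpoints in order; track running count of active intervals.
Peak of 5 reached at 07:10.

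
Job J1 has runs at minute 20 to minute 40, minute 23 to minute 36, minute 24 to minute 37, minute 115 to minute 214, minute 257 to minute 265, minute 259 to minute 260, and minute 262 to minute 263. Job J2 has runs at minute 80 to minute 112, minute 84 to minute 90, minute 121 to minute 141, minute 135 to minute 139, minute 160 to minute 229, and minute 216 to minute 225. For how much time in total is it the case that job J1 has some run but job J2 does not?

Merge the first list: minute 20 to minute 40, minute 115 to minute 214, minute 257 to minute 265.
Merge the second list: minute 80 to minute 112, minute 121 to minute 141, minute 160 to minute 229.
A \ B = minute 20 to minute 40, minute 115 to minute 121, minute 141 to minute 160, minute 257 to minute 265.
Total: 20 minutes + 6 minutes + 19 minutes + 8 minutes = 53 minutes.

53 minutes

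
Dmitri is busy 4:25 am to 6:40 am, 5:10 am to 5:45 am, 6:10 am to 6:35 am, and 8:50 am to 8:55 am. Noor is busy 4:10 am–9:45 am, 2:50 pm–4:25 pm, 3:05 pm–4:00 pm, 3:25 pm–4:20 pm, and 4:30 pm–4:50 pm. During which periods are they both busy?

Merge the first list: 4:25 am–6:40 am, 8:50 am–8:55 am.
Merge the second list: 4:10 am–9:45 am, 2:50 pm–4:25 pm, 4:30 pm–4:50 pm.
4:25 am–6:40 am ∩ B → 4:25 am–6:40 am.
8:50 am–8:55 am ∩ B → 8:50 am–8:55 am.

4:25 am–6:40 am, 8:50 am–8:55 am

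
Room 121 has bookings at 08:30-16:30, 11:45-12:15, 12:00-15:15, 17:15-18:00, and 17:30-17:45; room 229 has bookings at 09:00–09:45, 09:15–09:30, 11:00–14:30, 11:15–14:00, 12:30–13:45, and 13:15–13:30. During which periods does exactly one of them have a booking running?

A, merged: 08:30-16:30, 17:15-18:00.
B, merged: 09:00-09:45, 11:00-14:30.
Only in the first: 08:30-09:00, 09:45-11:00, 14:30-16:30, 17:15-18:00.
Only in the second: none.
Together these are the periods covered by exactly one.

08:30-09:00, 09:45-11:00, 14:30-16:30, 17:15-18:00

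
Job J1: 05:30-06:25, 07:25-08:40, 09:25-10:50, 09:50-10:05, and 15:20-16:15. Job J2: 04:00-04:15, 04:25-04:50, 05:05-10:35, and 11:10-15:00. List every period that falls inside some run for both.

05:30–06:25, 07:25–08:40, 09:25–10:35

A, merged: 05:30–06:25, 07:25–08:40, 09:25–10:50, 15:20–16:15.
05:30–06:25 meets the second set on 05:30–06:25.
07:25–08:40 meets the second set on 07:25–08:40.
09:25–10:50 meets the second set on 09:25–10:35.
15:20–16:15: no overlap with the second set.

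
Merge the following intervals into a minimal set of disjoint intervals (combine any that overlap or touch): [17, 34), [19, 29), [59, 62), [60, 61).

[17, 34) ∪ [59, 62)

[19, 29) overlaps/touches [17, 34) → extend to [17, 34).
[59, 62) is disjoint → start new block.
[60, 61) overlaps/touches [59, 62) → extend to [59, 62).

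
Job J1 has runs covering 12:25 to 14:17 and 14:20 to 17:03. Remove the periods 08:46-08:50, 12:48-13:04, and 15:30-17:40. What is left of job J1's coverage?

12:25-12:48, 13:04-14:17, 14:20-15:30

12:25-14:17 \ B = 12:25-12:48, 13:04-14:17.
14:20-17:03 \ B = 14:20-15:30.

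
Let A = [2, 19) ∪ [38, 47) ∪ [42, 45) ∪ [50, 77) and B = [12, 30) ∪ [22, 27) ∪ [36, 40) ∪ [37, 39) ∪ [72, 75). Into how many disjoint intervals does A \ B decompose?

First set merges to [2, 19), [38, 47), [50, 77).
Second set merges to [12, 30), [36, 40), [72, 75).
A \ B = [2, 12), [40, 47), [50, 72), [75, 77).
That is 4 disjoint pieces.

4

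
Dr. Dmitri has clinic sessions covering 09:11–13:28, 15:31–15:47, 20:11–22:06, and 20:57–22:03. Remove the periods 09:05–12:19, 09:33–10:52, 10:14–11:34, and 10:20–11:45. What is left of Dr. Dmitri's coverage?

12:19–13:28, 15:31–15:47, 20:11–22:06

First set merges to 09:11–13:28, 15:31–15:47, 20:11–22:06.
Second set merges to 09:05–12:19.
09:11–13:28 minus B → 12:19–13:28.
15:31–15:47: no B overlap → unchanged.
20:11–22:06: no B overlap → unchanged.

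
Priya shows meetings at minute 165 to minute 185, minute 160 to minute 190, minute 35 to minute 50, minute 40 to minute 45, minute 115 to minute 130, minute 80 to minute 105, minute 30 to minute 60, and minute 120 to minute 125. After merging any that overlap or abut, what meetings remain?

Sort by start: minute 30 to minute 60, minute 35 to minute 50, minute 40 to minute 45, minute 80 to minute 105, minute 115 to minute 130, minute 120 to minute 125, minute 160 to minute 190, minute 165 to minute 185.
minute 35 to minute 50 overlaps/touches minute 30 to minute 60 → extend to minute 30 to minute 60.
minute 40 to minute 45 overlaps/touches minute 30 to minute 60 → extend to minute 30 to minute 60.
minute 80 to minute 105 is disjoint → start new block.
minute 115 to minute 130 is disjoint → start new block.
minute 120 to minute 125 overlaps/touches minute 115 to minute 130 → extend to minute 115 to minute 130.
minute 160 to minute 190 is disjoint → start new block.
minute 165 to minute 185 overlaps/touches minute 160 to minute 190 → extend to minute 160 to minute 190.

minute 30 to minute 60, minute 80 to minute 105, minute 115 to minute 130, minute 160 to minute 190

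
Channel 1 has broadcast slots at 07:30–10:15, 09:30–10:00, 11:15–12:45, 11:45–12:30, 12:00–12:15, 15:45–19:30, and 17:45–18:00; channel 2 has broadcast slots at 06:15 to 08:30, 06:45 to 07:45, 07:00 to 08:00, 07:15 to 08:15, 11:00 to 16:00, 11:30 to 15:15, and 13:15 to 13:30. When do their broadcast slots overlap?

Merge the first list: 07:30-10:15, 11:15-12:45, 15:45-19:30.
Merge the second list: 06:15-08:30, 11:00-16:00.
07:30-10:15 meets the second set on 07:30-08:30.
11:15-12:45 meets the second set on 11:15-12:45.
15:45-19:30 meets the second set on 15:45-16:00.

07:30-08:30, 11:15-12:45, 15:45-16:00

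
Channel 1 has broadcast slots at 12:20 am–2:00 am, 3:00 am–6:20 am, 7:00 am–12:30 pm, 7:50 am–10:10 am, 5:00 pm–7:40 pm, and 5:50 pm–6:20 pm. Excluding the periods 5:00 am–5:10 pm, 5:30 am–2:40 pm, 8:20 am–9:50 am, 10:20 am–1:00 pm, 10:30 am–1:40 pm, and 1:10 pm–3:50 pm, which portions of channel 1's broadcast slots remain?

A, merged: 12:20 am–2:00 am, 3:00 am–6:20 am, 7:00 am–12:30 pm, 5:00 pm–7:40 pm.
B, merged: 5:00 am–5:10 pm.
12:20 am–2:00 am: no B overlap → unchanged.
3:00 am–6:20 am minus B → 3:00 am–5:00 am.
7:00 am–12:30 pm: fully covered by B → removed.
5:00 pm–7:40 pm minus B → 5:10 pm–7:40 pm.

12:20 am–2:00 am, 3:00 am–5:00 am, 5:10 pm–7:40 pm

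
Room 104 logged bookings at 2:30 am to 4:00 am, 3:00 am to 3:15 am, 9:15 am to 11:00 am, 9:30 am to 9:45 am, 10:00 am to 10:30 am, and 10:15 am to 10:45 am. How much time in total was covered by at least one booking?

Merged: 2:30 am–4:00 am, 9:15 am–11:00 am.
Lengths: 1 h 30 min + 1 h 45 min = 3 h 15 min.

3 h 15 min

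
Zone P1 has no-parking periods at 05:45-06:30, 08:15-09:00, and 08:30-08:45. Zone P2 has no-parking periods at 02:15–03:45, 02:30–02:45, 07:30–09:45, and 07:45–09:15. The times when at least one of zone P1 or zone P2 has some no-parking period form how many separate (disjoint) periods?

A, merged: 05:45–06:30, 08:15–09:00.
B, merged: 02:15–03:45, 07:30–09:45.
A ∪ B = 02:15–03:45, 05:45–06:30, 07:30–09:45.
That is 3 disjoint pieces.

3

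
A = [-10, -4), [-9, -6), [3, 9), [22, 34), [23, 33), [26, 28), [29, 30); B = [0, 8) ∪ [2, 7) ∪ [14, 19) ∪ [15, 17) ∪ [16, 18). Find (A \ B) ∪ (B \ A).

A, merged: [-10, -4), [3, 9), [22, 34).
B, merged: [0, 8), [14, 19).
A \ B = [-10, -4), [8, 9), [22, 34).
B \ A = [0, 3), [14, 19).
Union of the two gives the symmetric difference.

[-10, -4) ∪ [0, 3) ∪ [8, 9) ∪ [14, 19) ∪ [22, 34)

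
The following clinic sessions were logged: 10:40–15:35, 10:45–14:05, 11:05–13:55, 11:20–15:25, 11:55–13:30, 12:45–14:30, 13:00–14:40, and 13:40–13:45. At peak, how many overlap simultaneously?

7

Walk the sorted start/end points keeping a running depth.
The depth first hits 7 at 13:00.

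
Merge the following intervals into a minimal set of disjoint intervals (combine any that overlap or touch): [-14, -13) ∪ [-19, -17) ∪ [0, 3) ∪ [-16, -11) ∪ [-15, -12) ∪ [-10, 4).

[-19, -17) ∪ [-16, -11) ∪ [-10, 4)

Sort by start: [-19, -17), [-16, -11), [-15, -12), [-14, -13), [-10, 4), [0, 3).
[-16, -11) is disjoint → start new block.
[-15, -12) overlaps/touches [-16, -11) → extend to [-16, -11).
[-14, -13) overlaps/touches [-16, -11) → extend to [-16, -11).
[-10, 4) is disjoint → start new block.
[0, 3) overlaps/touches [-10, 4) → extend to [-10, 4).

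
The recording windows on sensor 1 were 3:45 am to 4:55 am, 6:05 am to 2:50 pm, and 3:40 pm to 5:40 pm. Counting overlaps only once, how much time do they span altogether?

11 h 55 min

Merged: 3:45 am–4:55 am, 6:05 am–2:50 pm, 3:40 pm–5:40 pm.
Lengths: 1 h 10 min + 8 h 45 min + 2 h = 11 h 55 min.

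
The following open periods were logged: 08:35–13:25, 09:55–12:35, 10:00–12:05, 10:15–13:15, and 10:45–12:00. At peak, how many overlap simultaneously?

5

At 10:45, 5 of the intervals are simultaneously active.
No point has more.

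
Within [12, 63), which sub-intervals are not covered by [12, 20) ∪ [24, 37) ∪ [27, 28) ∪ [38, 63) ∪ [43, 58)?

Covered (merged): [12, 20), [24, 37), [38, 63).
Gaps within [12, 63): [20, 24), [37, 38).

[20, 24) ∪ [37, 38)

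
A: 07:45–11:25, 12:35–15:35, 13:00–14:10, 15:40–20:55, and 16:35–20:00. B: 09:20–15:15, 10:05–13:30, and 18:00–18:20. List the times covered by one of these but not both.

07:45–09:20, 11:25–12:35, 15:15–15:35, 15:40–18:00, 18:20–20:55

First set merges to 07:45–11:25, 12:35–15:35, 15:40–20:55.
Second set merges to 09:20–15:15, 18:00–18:20.
Only in the first: 07:45–09:20, 15:15–15:35, 15:40–18:00, 18:20–20:55.
Only in the second: 11:25–12:35.
Together these are the periods covered by exactly one.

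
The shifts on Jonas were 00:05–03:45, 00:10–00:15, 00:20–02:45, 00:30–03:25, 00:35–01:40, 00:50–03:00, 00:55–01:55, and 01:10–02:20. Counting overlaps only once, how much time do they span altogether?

Merged: 00:05-03:45.
Length: 3 h 40 min.

3 h 40 min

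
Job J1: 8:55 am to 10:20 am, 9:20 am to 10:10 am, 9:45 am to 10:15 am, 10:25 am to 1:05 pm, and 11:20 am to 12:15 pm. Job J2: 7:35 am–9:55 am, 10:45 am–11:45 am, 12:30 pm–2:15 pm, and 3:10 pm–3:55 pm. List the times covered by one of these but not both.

7:35 am–8:55 am, 9:55 am–10:20 am, 10:25 am–10:45 am, 11:45 am–12:30 pm, 1:05 pm–2:15 pm, 3:10 pm–3:55 pm

A, merged: 8:55 am–10:20 am, 10:25 am–1:05 pm.
A but not B: 9:55 am–10:20 am, 10:25 am–10:45 am, 11:45 am–12:30 pm.
B but not A: 7:35 am–8:55 am, 1:05 pm–2:15 pm, 3:10 pm–3:55 pm.
Combining gives A △ B.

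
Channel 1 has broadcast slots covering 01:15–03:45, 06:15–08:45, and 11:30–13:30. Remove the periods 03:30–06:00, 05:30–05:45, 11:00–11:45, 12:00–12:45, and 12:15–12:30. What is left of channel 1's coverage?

B, merged: 03:30–06:00, 11:00–11:45, 12:00–12:45.
01:15–03:45 \ B = 01:15–03:30.
06:15–08:45: nothing removed.
11:30–13:30 \ B = 11:45–12:00, 12:45–13:30.

01:15–03:30, 06:15–08:45, 11:45–12:00, 12:45–13:30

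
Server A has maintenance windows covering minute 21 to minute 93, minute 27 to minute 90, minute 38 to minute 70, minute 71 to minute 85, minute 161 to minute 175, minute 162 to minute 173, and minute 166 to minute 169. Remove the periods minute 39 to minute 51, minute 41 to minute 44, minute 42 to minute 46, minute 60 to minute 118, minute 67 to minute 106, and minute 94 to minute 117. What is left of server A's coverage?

Merge the first list: minute 21 to minute 93, minute 161 to minute 175.
Merge the second list: minute 39 to minute 51, minute 60 to minute 118.
minute 21 to minute 93 \ B = minute 21 to minute 39, minute 51 to minute 60.
minute 161 to minute 175: nothing removed.

minute 21 to minute 39, minute 51 to minute 60, minute 161 to minute 175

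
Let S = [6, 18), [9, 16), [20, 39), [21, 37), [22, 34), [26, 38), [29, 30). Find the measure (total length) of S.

31

Merged: [6, 18), [20, 39).
Lengths: 12 + 19 = 31.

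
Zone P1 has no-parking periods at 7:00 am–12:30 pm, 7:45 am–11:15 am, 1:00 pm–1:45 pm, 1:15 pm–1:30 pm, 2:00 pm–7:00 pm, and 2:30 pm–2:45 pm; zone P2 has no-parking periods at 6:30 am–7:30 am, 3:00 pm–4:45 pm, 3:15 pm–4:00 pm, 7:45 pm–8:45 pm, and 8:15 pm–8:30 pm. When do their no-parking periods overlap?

7:00 am-7:30 am, 3:00 pm-4:45 pm

Merge the first list: 7:00 am-12:30 pm, 1:00 pm-1:45 pm, 2:00 pm-7:00 pm.
Merge the second list: 6:30 am-7:30 am, 3:00 pm-4:45 pm, 7:45 pm-8:45 pm.
7:00 am-12:30 pm ∩ B → 7:00 am-7:30 am.
1:00 pm-1:45 pm meets no B interval.
2:00 pm-7:00 pm ∩ B → 3:00 pm-4:45 pm.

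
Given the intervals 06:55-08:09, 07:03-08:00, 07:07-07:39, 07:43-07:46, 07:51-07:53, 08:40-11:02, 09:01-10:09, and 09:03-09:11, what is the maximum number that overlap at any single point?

3

At 07:07, 3 of the intervals are simultaneously active.
No point has more.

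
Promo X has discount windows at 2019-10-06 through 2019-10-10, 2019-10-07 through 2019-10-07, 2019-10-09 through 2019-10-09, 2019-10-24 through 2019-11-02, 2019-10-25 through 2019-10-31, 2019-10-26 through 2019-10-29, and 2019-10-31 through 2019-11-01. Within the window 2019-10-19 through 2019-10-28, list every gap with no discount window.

2019-10-19 through 2019-10-23

After merging, the occupied span is 2019-10-06 through 2019-10-10, 2019-10-24 through 2019-11-02.
Gaps within 2019-10-19 through 2019-10-28: 2019-10-19 through 2019-10-23.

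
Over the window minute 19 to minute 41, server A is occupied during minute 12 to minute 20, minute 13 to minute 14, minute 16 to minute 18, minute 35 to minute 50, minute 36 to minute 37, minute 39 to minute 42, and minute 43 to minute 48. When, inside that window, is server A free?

minute 20 to minute 35

After merging, the occupied span is minute 12 to minute 20, minute 35 to minute 50.
Complement within minute 19 to minute 41: minute 20 to minute 35.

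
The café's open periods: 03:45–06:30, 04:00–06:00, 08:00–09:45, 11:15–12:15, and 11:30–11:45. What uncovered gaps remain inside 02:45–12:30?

02:45-03:45, 06:30-08:00, 09:45-11:15, 12:15-12:30

The merged coverage is 03:45-06:30, 08:00-09:45, 11:15-12:15.
Uncovered inside 02:45-12:30: 02:45-03:45, 06:30-08:00, 09:45-11:15, 12:15-12:30.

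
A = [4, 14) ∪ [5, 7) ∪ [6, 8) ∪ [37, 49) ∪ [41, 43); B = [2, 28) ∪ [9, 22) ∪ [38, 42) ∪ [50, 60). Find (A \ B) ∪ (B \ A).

[2, 4) ∪ [14, 28) ∪ [37, 38) ∪ [42, 49) ∪ [50, 60)

Merge the first list: [4, 14), [37, 49).
Merge the second list: [2, 28), [38, 42), [50, 60).
A \ B = [37, 38), [42, 49).
B \ A = [2, 4), [14, 28), [50, 60).
Union of the two gives the symmetric difference.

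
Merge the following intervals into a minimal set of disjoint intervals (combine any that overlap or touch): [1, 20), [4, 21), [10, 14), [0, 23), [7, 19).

[0, 23)

Sort by start: [0, 23), [1, 20), [4, 21), [7, 19), [10, 14).
[1, 20) overlaps/touches [0, 23) → extend to [0, 23).
[4, 21) overlaps/touches [0, 23) → extend to [0, 23).
[7, 19) overlaps/touches [0, 23) → extend to [0, 23).
[10, 14) overlaps/touches [0, 23) → extend to [0, 23).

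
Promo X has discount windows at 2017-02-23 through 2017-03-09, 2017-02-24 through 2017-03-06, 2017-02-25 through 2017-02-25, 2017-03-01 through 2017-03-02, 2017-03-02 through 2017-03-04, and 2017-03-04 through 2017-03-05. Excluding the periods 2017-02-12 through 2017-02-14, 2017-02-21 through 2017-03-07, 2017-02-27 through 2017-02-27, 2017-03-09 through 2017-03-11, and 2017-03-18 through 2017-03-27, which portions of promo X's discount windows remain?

2017-03-08 through 2017-03-08

A, merged: 2017-02-23 through 2017-03-09.
B, merged: 2017-02-12 through 2017-02-14, 2017-02-21 through 2017-03-07, 2017-03-09 through 2017-03-11, 2017-03-18 through 2017-03-27.
2017-02-23 through 2017-03-09 \ B = 2017-03-08 through 2017-03-08.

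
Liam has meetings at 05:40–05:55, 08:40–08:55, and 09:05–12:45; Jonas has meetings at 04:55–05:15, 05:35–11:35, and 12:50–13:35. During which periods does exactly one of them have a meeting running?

A \ B = 11:35–12:45.
B \ A = 04:55–05:15, 05:35–05:40, 05:55–08:40, 08:55–09:05, 12:50–13:35.
Union of the two gives the symmetric difference.

04:55–05:15, 05:35–05:40, 05:55–08:40, 08:55–09:05, 11:35–12:45, 12:50–13:35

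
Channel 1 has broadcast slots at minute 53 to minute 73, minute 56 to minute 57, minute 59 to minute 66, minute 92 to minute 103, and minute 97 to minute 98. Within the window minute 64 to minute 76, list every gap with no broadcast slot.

minute 73 to minute 76

Covered (merged): minute 53 to minute 73, minute 92 to minute 103.
Uncovered inside minute 64 to minute 76: minute 73 to minute 76.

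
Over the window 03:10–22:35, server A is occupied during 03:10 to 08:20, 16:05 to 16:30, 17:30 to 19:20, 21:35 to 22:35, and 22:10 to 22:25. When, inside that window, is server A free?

Covered (merged): 03:10–08:20, 16:05–16:30, 17:30–19:20, 21:35–22:35.
Gaps within 03:10–22:35: 08:20–16:05, 16:30–17:30, 19:20–21:35.

08:20–16:05, 16:30–17:30, 19:20–21:35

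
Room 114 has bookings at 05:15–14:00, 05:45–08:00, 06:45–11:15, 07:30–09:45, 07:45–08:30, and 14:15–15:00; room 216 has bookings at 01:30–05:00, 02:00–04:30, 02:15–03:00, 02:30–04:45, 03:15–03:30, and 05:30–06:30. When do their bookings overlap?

First set merges to 05:15–14:00, 14:15–15:00.
Second set merges to 01:30–05:00, 05:30–06:30.
05:15–14:00 overlaps B on 05:30–06:30.
14:15–15:00 falls entirely outside B.

05:30–06:30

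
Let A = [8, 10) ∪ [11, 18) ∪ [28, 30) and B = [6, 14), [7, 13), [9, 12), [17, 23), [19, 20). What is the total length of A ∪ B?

Second set merges to [6, 14), [17, 23).
A ∪ B = [6, 23), [28, 30).
Total: 17 + 2 = 19.

19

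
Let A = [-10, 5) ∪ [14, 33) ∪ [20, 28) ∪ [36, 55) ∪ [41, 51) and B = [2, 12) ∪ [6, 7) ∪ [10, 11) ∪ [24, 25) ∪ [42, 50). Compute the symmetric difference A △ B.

[-10, 2) ∪ [5, 12) ∪ [14, 24) ∪ [25, 33) ∪ [36, 42) ∪ [50, 55)

First set merges to [-10, 5), [14, 33), [36, 55).
Second set merges to [2, 12), [24, 25), [42, 50).
A \ B = [-10, 2), [14, 24), [25, 33), [36, 42), [50, 55).
B \ A = [5, 12).
Union of the two gives the symmetric difference.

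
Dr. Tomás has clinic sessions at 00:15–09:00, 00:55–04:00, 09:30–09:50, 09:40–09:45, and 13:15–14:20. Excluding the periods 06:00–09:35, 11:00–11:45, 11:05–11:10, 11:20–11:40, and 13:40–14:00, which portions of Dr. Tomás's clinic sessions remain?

Merge the first list: 00:15-09:00, 09:30-09:50, 13:15-14:20.
Merge the second list: 06:00-09:35, 11:00-11:45, 13:40-14:00.
00:15-09:00 minus B → 00:15-06:00.
09:30-09:50 minus B → 09:35-09:50.
13:15-14:20 minus B → 13:15-13:40, 14:00-14:20.

00:15-06:00, 09:35-09:50, 13:15-13:40, 14:00-14:20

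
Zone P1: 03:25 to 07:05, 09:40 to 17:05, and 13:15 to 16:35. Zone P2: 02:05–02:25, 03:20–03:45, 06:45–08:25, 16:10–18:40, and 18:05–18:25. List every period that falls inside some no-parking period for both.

03:25-03:45, 06:45-07:05, 16:10-17:05

Merge the first list: 03:25-07:05, 09:40-17:05.
Merge the second list: 02:05-02:25, 03:20-03:45, 06:45-08:25, 16:10-18:40.
03:25-07:05 meets the second set on 03:25-03:45, 06:45-07:05.
09:40-17:05 meets the second set on 16:10-17:05.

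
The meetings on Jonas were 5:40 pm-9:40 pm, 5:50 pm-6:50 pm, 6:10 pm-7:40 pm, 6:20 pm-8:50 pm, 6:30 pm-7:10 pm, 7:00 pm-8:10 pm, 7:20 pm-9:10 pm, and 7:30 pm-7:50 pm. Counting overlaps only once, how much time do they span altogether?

4 h

Merged: 5:40 pm–9:40 pm.
Length: 4 h.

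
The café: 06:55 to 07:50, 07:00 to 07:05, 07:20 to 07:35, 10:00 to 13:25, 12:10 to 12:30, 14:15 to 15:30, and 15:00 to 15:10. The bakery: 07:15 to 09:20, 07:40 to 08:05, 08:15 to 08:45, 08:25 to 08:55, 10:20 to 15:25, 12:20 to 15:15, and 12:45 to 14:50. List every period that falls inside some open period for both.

A, merged: 06:55–07:50, 10:00–13:25, 14:15–15:30.
B, merged: 07:15–09:20, 10:20–15:25.
06:55–07:50 meets the second set on 07:15–07:50.
10:00–13:25 meets the second set on 10:20–13:25.
14:15–15:30 meets the second set on 14:15–15:25.

07:15–07:50, 10:20–13:25, 14:15–15:25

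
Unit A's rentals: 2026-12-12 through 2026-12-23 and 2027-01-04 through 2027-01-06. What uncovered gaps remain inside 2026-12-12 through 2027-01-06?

2026-12-24 through 2027-01-03

After merging, the occupied span is 2026-12-12 through 2026-12-23, 2027-01-04 through 2027-01-06.
Uncovered inside 2026-12-12 through 2027-01-06: 2026-12-24 through 2027-01-03.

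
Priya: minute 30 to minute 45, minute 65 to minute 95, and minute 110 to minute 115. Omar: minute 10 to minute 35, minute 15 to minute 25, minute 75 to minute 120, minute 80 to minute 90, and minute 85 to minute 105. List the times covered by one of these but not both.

minute 10 to minute 30, minute 35 to minute 45, minute 65 to minute 75, minute 95 to minute 110, minute 115 to minute 120

Merge the second list: minute 10 to minute 35, minute 75 to minute 120.
A \ B = minute 35 to minute 45, minute 65 to minute 75.
B \ A = minute 10 to minute 30, minute 95 to minute 110, minute 115 to minute 120.
Union of the two gives the symmetric difference.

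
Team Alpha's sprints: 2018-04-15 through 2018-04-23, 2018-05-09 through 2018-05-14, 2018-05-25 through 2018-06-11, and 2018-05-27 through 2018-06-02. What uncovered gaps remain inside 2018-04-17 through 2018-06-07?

2018-04-24 through 2018-05-08, 2018-05-15 through 2018-05-24

After merging, the occupied span is 2018-04-15 through 2018-04-23, 2018-05-09 through 2018-05-14, 2018-05-25 through 2018-06-11.
Gaps within 2018-04-17 through 2018-06-07: 2018-04-24 through 2018-05-08, 2018-05-15 through 2018-05-24.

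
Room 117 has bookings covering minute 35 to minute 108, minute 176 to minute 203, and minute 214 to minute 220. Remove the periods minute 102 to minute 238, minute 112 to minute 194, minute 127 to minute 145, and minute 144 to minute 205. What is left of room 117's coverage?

Second set merges to minute 102 to minute 238.
minute 35 to minute 108 with B removed leaves minute 35 to minute 102.
minute 176 to minute 203 lies entirely inside B → drops out.
minute 214 to minute 220 lies entirely inside B → drops out.

minute 35 to minute 102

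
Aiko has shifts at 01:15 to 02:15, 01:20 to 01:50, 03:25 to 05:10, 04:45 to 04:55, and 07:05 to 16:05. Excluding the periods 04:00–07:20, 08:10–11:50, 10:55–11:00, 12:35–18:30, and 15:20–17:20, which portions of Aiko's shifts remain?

Merge the first list: 01:15–02:15, 03:25–05:10, 07:05–16:05.
Merge the second list: 04:00–07:20, 08:10–11:50, 12:35–18:30.
01:15–02:15 is untouched.
03:25–05:10 with B removed leaves 03:25–04:00.
07:05–16:05 with B removed leaves 07:20–08:10, 11:50–12:35.

01:15–02:15, 03:25–04:00, 07:20–08:10, 11:50–12:35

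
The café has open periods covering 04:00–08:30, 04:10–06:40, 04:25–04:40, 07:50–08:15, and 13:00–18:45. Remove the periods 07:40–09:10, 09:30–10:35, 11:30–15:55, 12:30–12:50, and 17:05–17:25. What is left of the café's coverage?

04:00–07:40, 15:55–17:05, 17:25–18:45

First set merges to 04:00–08:30, 13:00–18:45.
Second set merges to 07:40–09:10, 09:30–10:35, 11:30–15:55, 17:05–17:25.
04:00–08:30 \ B = 04:00–07:40.
13:00–18:45 \ B = 15:55–17:05, 17:25–18:45.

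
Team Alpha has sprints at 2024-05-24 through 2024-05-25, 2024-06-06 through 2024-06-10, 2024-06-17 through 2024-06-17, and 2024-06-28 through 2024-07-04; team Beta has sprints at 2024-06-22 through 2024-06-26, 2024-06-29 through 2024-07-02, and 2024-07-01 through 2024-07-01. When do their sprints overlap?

Second set merges to 2024-06-22 through 2024-06-26, 2024-06-29 through 2024-07-02.
2024-05-24 through 2024-05-25 falls entirely outside B.
2024-06-06 through 2024-06-10 falls entirely outside B.
2024-06-17 through 2024-06-17 falls entirely outside B.
2024-06-28 through 2024-07-04 overlaps B on 2024-06-29 through 2024-07-02.

2024-06-29 through 2024-07-02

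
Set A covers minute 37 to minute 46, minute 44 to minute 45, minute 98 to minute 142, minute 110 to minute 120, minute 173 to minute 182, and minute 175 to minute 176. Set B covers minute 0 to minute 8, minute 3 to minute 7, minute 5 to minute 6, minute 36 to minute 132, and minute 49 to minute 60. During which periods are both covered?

minute 37 to minute 46, minute 98 to minute 132

A, merged: minute 37 to minute 46, minute 98 to minute 142, minute 173 to minute 182.
B, merged: minute 0 to minute 8, minute 36 to minute 132.
minute 37 to minute 46 meets the second set on minute 37 to minute 46.
minute 98 to minute 142 meets the second set on minute 98 to minute 132.
minute 173 to minute 182: no overlap with the second set.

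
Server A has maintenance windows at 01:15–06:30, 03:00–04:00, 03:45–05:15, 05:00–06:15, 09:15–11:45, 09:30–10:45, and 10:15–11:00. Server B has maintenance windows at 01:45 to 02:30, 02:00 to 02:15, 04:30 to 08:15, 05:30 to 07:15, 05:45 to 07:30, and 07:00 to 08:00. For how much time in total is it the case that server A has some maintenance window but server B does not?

First set merges to 01:15–06:30, 09:15–11:45.
Second set merges to 01:45–02:30, 04:30–08:15.
A \ B = 01:15–01:45, 02:30–04:30, 09:15–11:45.
Total: 30 min + 2 h + 2 h 30 min = 5 h.

5 h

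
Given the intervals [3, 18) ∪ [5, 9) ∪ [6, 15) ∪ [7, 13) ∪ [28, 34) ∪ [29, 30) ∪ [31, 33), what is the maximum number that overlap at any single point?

4

At 7, 4 of the intervals are simultaneously active.
No point has more.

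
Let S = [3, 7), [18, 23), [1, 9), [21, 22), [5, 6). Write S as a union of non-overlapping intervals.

[1, 9) ∪ [18, 23)

Sort by start: [1, 9), [3, 7), [5, 6), [18, 23), [21, 22).
[3, 7) overlaps/touches [1, 9) → extend to [1, 9).
[5, 6) overlaps/touches [1, 9) → extend to [1, 9).
[18, 23) is disjoint → start new block.
[21, 22) overlaps/touches [18, 23) → extend to [18, 23).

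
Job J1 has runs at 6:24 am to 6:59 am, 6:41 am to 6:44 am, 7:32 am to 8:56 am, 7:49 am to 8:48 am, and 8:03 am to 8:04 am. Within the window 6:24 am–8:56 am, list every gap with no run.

6:59 am–7:32 am

The merged coverage is 6:24 am–6:59 am, 7:32 am–8:56 am.
Complement within 6:24 am–8:56 am: 6:59 am–7:32 am.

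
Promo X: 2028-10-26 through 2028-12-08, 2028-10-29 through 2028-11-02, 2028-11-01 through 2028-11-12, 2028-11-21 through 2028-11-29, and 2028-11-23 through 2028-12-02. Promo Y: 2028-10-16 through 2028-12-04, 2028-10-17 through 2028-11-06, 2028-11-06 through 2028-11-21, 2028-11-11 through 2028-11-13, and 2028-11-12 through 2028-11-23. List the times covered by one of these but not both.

Merge the first list: 2028-10-26 through 2028-12-08.
Merge the second list: 2028-10-16 through 2028-12-04.
A but not B: 2028-12-05 through 2028-12-08.
B but not A: 2028-10-16 through 2028-10-25.
Combining gives A △ B.

2028-10-16 through 2028-10-25, 2028-12-05 through 2028-12-08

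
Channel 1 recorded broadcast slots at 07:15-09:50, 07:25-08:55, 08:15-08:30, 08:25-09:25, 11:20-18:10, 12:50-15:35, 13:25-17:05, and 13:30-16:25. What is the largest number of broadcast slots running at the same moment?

4

Sweep endpoints in order; track running count of active intervals.
Peak of 4 reached at 08:25.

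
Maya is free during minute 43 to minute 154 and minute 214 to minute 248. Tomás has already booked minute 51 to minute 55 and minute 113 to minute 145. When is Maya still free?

minute 43 to minute 51, minute 55 to minute 113, minute 145 to minute 154, minute 214 to minute 248

minute 43 to minute 154 minus B → minute 43 to minute 51, minute 55 to minute 113, minute 145 to minute 154.
minute 214 to minute 248: no B overlap → unchanged.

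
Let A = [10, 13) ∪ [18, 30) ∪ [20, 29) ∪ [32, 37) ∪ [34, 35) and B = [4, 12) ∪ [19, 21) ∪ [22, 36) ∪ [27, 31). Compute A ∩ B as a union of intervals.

First set merges to [10, 13), [18, 30), [32, 37).
Second set merges to [4, 12), [19, 21), [22, 36).
[10, 13) overlaps B on [10, 12).
[18, 30) overlaps B on [19, 21), [22, 30).
[32, 37) overlaps B on [32, 36).

[10, 12) ∪ [19, 21) ∪ [22, 30) ∪ [32, 36)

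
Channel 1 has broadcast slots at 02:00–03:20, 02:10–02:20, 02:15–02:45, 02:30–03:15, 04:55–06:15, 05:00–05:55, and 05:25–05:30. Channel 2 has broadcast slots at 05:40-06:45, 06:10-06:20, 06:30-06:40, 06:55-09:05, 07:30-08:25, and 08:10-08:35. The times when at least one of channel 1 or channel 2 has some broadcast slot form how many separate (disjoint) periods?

Merge the first list: 02:00–03:20, 04:55–06:15.
Merge the second list: 05:40–06:45, 06:55–09:05.
A ∪ B = 02:00–03:20, 04:55–06:45, 06:55–09:05.
That is 3 disjoint pieces.

3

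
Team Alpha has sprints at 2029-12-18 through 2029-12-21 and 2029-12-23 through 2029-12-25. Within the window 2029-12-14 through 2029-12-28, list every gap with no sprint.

2029-12-14 through 2029-12-17, 2029-12-22 through 2029-12-22, 2029-12-26 through 2029-12-28

The merged coverage is 2029-12-18 through 2029-12-21, 2029-12-23 through 2029-12-25.
Complement within 2029-12-14 through 2029-12-28: 2029-12-14 through 2029-12-17, 2029-12-22 through 2029-12-22, 2029-12-26 through 2029-12-28.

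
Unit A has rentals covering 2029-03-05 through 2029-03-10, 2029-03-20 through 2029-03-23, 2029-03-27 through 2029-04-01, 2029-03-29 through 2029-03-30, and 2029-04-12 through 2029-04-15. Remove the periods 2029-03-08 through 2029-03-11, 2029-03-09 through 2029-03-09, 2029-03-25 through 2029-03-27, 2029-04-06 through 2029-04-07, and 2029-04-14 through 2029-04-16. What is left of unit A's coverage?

2029-03-05 through 2029-03-07, 2029-03-20 through 2029-03-23, 2029-03-28 through 2029-04-01, 2029-04-12 through 2029-04-13

Merge the first list: 2029-03-05 through 2029-03-10, 2029-03-20 through 2029-03-23, 2029-03-27 through 2029-04-01, 2029-04-12 through 2029-04-15.
Merge the second list: 2029-03-08 through 2029-03-11, 2029-03-25 through 2029-03-27, 2029-04-06 through 2029-04-07, 2029-04-14 through 2029-04-16.
2029-03-05 through 2029-03-10 with B removed leaves 2029-03-05 through 2029-03-07.
2029-03-20 through 2029-03-23 is untouched.
2029-03-27 through 2029-04-01 with B removed leaves 2029-03-28 through 2029-04-01.
2029-04-12 through 2029-04-15 with B removed leaves 2029-04-12 through 2029-04-13.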